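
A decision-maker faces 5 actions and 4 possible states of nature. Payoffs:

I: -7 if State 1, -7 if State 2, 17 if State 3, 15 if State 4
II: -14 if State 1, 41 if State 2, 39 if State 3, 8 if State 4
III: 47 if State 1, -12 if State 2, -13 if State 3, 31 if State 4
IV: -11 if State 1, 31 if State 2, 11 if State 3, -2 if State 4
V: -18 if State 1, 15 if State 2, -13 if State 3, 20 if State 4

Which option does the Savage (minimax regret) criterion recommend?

Column bests: State 1=47, State 2=41, State 3=39, State 4=31.
I regrets: 54, 48, 22, 16 → max 54
II regrets: 61, 0, 0, 23 → max 61
III regrets: 0, 53, 52, 0 → max 53
IV regrets: 58, 10, 28, 33 → max 58
V regrets: 65, 26, 52, 11 → max 65
Smallest max regret = 53 → III.

III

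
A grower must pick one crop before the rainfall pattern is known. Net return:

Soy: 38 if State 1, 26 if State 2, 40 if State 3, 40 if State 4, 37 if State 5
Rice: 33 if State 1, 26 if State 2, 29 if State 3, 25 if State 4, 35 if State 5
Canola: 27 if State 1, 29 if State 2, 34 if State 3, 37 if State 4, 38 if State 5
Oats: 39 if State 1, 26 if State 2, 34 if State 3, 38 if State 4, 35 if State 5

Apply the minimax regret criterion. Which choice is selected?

Soy

Column bests: State 1=39, State 2=29, State 3=40, State 4=40, State 5=38.
Soy regrets: 1, 3, 0, 0, 1 → max 3
Rice regrets: 6, 3, 11, 15, 3 → max 15
Canola regrets: 12, 0, 6, 3, 0 → max 12
Oats regrets: 0, 3, 6, 2, 3 → max 6
Smallest max regret = 3 → Soy.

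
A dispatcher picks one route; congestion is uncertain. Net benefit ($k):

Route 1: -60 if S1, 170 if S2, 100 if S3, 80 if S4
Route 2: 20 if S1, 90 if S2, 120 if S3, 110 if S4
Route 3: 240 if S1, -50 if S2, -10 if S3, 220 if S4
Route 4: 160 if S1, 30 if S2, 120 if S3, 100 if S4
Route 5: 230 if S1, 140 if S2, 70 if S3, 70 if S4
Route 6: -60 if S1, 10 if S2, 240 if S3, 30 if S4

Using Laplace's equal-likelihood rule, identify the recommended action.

Row averages: Route 1=72.5, Route 2=85, Route 3=100, Route 4=102.5, Route 5=127.5, Route 6=55
Highest average = 127.5 → Route 5.

Route 5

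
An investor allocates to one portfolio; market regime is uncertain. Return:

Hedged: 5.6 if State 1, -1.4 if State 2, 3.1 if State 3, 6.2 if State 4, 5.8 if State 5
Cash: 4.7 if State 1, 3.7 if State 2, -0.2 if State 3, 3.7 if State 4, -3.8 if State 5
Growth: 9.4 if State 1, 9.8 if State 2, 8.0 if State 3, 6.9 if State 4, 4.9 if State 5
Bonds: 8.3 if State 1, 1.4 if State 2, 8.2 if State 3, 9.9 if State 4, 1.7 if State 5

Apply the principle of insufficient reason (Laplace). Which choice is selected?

Row averages: Hedged=3.86, Cash=1.62, Growth=7.8, Bonds=5.9
Highest average = 7.8 → Growth.

Growth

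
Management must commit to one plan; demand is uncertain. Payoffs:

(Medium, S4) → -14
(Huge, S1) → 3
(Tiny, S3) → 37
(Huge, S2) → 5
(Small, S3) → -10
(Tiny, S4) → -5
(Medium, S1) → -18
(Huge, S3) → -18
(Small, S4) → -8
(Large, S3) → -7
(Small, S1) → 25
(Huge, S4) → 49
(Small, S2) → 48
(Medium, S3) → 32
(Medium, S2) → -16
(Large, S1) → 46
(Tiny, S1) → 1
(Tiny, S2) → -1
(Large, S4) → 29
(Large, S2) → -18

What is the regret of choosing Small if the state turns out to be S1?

Best payoff under S1 is 46.
Regret = 46 − 25 = 21.

21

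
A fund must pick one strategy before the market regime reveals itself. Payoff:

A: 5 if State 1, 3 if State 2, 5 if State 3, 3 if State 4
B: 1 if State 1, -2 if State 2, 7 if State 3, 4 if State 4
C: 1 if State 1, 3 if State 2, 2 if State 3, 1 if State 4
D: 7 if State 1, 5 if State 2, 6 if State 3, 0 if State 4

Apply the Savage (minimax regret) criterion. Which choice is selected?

A

Column bests: State 1=7, State 2=5, State 3=7, State 4=4.
A regrets: 2, 2, 2, 1 → max 2
B regrets: 6, 7, 0, 0 → max 7
C regrets: 6, 2, 5, 3 → max 6
D regrets: 0, 0, 1, 4 → max 4
Smallest max regret = 2 → A.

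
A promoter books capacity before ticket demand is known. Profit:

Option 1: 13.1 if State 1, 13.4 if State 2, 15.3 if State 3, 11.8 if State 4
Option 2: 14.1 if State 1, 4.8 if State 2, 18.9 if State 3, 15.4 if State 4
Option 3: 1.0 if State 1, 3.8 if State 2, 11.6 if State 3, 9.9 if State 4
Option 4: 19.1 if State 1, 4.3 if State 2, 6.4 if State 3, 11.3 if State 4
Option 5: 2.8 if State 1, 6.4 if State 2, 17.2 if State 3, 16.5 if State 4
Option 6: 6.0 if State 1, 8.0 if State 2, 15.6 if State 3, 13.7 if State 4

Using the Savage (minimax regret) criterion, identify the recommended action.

Column bests: State 1=19.1, State 2=13.4, State 3=18.9, State 4=16.5.
Option 1 regrets: 6.0, 0.0, 3.6, 4.7 → max 6.0
Option 2 regrets: 5.0, 8.6, 0.0, 1.1 → max 8.6
Option 3 regrets: 18.1, 9.6, 7.3, 6.6 → max 18.1
Option 4 regrets: 0.0, 9.1, 12.5, 5.2 → max 12.5
Option 5 regrets: 16.3, 7.0, 1.7, 0.0 → max 16.3
Option 6 regrets: 13.1, 5.4, 3.3, 2.8 → max 13.1
Smallest max regret = 6.0 → Option 1.

Option 1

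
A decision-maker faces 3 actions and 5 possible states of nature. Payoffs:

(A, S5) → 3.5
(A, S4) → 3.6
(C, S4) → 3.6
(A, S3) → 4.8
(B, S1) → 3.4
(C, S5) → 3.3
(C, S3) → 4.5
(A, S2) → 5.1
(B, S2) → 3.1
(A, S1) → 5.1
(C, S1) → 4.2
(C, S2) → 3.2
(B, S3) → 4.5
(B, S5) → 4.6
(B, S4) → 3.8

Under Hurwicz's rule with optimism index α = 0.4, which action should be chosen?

A: 0.4·5.1 + 0.6·3.5 = 4.14
B: 0.4·4.6 + 0.6·3.1 = 3.7
C: 0.4·4.5 + 0.6·3.2 = 3.72
Highest Hurwicz score = 4.14 → A.

A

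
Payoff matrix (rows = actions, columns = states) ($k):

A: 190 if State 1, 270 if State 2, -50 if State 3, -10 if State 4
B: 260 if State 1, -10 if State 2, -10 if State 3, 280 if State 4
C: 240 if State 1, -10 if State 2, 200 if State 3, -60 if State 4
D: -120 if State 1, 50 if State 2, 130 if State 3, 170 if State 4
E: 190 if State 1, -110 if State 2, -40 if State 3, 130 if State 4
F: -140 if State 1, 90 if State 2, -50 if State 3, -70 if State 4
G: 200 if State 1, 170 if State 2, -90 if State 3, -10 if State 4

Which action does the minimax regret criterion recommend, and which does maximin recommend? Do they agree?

minimax regret → B; maximin → B (agree)

Column bests: State 1=260, State 2=270, State 3=200, State 4=280.
A regrets: 70, 0, 250, 290 → max 290
B regrets: 0, 280, 210, 0 → max 280
C regrets: 20, 280, 0, 340 → max 340
D regrets: 380, 220, 70, 110 → max 380
E regrets: 70, 380, 240, 150 → max 380
F regrets: 400, 180, 250, 350 → max 400
G regrets: 60, 100, 290, 290 → max 290
Smallest max regret = 280 → B.
Row minima: A=-50, B=-10, C=-60, D=-120, E=-110, F=-140, G=-90
Best worst-case = -10 → B.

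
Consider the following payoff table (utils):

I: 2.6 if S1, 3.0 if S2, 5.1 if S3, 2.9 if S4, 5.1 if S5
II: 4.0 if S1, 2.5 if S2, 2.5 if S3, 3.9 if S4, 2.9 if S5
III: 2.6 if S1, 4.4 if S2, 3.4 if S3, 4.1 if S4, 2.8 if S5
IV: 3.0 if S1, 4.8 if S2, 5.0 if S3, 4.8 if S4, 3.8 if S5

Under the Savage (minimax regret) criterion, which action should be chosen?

Column bests: S1=4.0, S2=4.8, S3=5.1, S4=4.8, S5=5.1.
I regrets: 1.4, 1.8, 0.0, 1.9, 0.0 → max 1.9
II regrets: 0.0, 2.3, 2.6, 0.9, 2.2 → max 2.6
III regrets: 1.4, 0.4, 1.7, 0.7, 2.3 → max 2.3
IV regrets: 1.0, 0.0, 0.1, 0.0, 1.3 → max 1.3
Smallest max regret = 1.3 → IV.

IV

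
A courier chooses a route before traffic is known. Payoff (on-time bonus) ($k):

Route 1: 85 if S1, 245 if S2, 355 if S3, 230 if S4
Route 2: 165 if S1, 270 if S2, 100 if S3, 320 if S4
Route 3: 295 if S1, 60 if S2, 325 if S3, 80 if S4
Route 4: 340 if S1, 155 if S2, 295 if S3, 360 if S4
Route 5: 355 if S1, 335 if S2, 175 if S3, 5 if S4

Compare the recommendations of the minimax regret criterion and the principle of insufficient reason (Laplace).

Column bests: S1=355, S2=335, S3=355, S4=360.
Route 1 regrets: 270, 90, 0, 130 → max 270
Route 2 regrets: 190, 65, 255, 40 → max 255
Route 3 regrets: 60, 275, 30, 280 → max 280
Route 4 regrets: 15, 180, 60, 0 → max 180
Route 5 regrets: 0, 0, 180, 355 → max 355
Smallest max regret = 180 → Route 4.
Row averages: Route 1=228.75, Route 2=213.75, Route 3=190, Route 4=287.5, Route 5=217.5
Highest average = 287.5 → Route 4.

minimax regret → Route 4; laplace → Route 4 (agree)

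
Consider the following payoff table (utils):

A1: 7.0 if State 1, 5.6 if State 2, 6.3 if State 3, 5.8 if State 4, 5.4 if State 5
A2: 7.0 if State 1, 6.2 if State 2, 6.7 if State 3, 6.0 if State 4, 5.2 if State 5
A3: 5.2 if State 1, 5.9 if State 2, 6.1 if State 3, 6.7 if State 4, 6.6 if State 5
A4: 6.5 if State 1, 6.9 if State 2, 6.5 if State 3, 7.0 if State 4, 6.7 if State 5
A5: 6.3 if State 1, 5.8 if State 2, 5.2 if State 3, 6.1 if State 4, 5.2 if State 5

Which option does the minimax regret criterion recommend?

A4

Column bests: State 1=7.0, State 2=6.9, State 3=6.7, State 4=7.0, State 5=6.7.
A1 regrets: 0.0, 1.3, 0.4, 1.2, 1.3 → max 1.3
A2 regrets: 0.0, 0.7, 0.0, 1.0, 1.5 → max 1.5
A3 regrets: 1.8, 1.0, 0.6, 0.3, 0.1 → max 1.8
A4 regrets: 0.5, 0.0, 0.2, 0.0, 0.0 → max 0.5
A5 regrets: 0.7, 1.1, 1.5, 0.9, 1.5 → max 1.5
Smallest max regret = 0.5 → A4.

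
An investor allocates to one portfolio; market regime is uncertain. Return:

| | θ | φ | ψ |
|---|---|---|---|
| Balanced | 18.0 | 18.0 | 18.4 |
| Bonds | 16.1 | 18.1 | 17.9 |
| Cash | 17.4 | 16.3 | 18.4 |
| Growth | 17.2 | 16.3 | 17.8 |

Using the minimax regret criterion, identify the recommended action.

Column bests: θ=18.0, φ=18.1, ψ=18.4.
Balanced regrets: 0.0, 0.1, 0.0 → max 0.1
Bonds regrets: 1.9, 0.0, 0.5 → max 1.9
Cash regrets: 0.6, 1.8, 0.0 → max 1.8
Growth regrets: 0.8, 1.8, 0.6 → max 1.8
Smallest max regret = 0.1 → Balanced.

Balanced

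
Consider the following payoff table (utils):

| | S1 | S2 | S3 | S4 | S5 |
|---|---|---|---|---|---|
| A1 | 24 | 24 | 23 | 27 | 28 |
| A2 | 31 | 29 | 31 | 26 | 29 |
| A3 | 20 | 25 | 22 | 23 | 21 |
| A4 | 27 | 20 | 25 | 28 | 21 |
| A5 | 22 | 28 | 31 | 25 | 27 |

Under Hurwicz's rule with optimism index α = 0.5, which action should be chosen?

A2

A1: 0.5·28 + 0.5·23 = 25.5
A2: 0.5·31 + 0.5·26 = 28.5
A3: 0.5·25 + 0.5·20 = 22.5
A4: 0.5·28 + 0.5·20 = 24
A5: 0.5·31 + 0.5·22 = 26.5
Highest Hurwicz score = 28.5 → A2.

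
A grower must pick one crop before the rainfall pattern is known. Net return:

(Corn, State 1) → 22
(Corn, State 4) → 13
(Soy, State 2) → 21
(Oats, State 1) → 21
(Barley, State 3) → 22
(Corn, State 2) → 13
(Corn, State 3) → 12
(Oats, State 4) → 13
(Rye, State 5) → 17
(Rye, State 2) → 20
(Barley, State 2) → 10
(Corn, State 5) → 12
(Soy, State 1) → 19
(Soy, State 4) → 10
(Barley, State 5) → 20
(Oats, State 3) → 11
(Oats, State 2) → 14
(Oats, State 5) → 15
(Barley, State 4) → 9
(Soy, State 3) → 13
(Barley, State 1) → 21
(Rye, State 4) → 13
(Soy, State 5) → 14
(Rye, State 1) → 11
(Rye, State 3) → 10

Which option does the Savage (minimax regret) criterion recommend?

Soy

Column bests: State 1=22, State 2=21, State 3=22, State 4=13, State 5=20.
Oats regrets: 1, 7, 11, 0, 5 → max 11
Corn regrets: 0, 8, 10, 0, 8 → max 10
Barley regrets: 1, 11, 0, 4, 0 → max 11
Soy regrets: 3, 0, 9, 3, 6 → max 9
Rye regrets: 11, 1, 12, 0, 3 → max 12
Smallest max regret = 9 → Soy.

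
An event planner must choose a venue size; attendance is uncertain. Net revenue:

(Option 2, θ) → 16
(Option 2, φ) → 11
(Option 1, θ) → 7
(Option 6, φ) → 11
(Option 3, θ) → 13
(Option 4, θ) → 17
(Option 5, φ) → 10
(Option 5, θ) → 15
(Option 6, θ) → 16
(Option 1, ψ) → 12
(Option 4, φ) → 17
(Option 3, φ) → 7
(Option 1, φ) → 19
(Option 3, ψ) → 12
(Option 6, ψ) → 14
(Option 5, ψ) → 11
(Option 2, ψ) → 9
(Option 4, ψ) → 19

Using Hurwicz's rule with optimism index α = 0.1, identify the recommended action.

Option 4

Option 1: 0.1·19 + 0.9·7 = 8.2
Option 2: 0.1·16 + 0.9·9 = 9.7
Option 3: 0.1·13 + 0.9·7 = 7.6
Option 4: 0.1·19 + 0.9·17 = 17.2
Option 5: 0.1·15 + 0.9·10 = 10.5
Option 6: 0.1·16 + 0.9·11 = 11.5
Highest Hurwicz score = 17.2 → Option 4.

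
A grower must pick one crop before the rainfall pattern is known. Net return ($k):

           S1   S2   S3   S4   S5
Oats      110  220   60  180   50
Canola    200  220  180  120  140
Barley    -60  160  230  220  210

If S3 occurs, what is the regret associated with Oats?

Best payoff under S3 is 230.
Regret = 230 − 60 = 170.

170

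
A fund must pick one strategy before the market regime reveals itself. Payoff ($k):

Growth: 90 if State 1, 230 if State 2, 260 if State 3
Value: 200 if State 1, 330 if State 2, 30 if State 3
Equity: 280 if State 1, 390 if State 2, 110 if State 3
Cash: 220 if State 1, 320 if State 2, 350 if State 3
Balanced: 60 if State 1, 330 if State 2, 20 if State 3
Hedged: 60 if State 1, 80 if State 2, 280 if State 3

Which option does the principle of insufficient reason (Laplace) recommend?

Row averages: Growth=580/3, Value=560/3, Equity=260, Cash=890/3, Balanced=410/3, Hedged=140
Highest average = 890/3 → Cash.

Cash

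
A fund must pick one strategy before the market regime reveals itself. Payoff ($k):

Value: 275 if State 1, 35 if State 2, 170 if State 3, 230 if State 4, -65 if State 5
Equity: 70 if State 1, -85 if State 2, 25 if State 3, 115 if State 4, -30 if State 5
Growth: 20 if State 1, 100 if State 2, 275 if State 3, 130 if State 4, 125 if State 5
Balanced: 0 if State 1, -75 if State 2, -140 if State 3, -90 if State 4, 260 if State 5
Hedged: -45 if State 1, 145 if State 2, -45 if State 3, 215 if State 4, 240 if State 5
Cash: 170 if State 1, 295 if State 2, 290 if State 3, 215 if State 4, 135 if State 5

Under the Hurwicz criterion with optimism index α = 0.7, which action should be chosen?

Cash

Value: 0.7·275 + 0.3·(-65) = 173
Equity: 0.7·115 + 0.3·(-85) = 55
Growth: 0.7·275 + 0.3·20 = 198.5
Balanced: 0.7·260 + 0.3·(-140) = 140
Hedged: 0.7·240 + 0.3·(-45) = 154.5
Cash: 0.7·295 + 0.3·135 = 247
Highest Hurwicz score = 247 → Cash.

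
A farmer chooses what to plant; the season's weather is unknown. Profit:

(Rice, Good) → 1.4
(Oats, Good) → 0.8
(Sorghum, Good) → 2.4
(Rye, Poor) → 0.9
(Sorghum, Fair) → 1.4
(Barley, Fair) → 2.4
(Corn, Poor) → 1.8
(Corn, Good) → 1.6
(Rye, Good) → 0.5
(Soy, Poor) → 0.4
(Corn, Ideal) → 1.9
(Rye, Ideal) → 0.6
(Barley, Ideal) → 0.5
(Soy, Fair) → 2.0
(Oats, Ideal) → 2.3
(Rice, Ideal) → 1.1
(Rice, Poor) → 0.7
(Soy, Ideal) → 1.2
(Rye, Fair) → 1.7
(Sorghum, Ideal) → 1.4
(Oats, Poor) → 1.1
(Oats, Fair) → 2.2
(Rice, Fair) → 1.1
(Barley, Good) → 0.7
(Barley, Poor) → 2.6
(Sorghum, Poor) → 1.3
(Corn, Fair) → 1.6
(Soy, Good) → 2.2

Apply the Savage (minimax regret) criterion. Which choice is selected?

Column bests: Poor=2.6, Fair=2.4, Good=2.4, Ideal=2.3.
Soy regrets: 2.2, 0.4, 0.2, 1.1 → max 2.2
Corn regrets: 0.8, 0.8, 0.8, 0.4 → max 0.8
Rice regrets: 1.9, 1.3, 1.0, 1.2 → max 1.9
Oats regrets: 1.5, 0.2, 1.6, 0.0 → max 1.6
Rye regrets: 1.7, 0.7, 1.9, 1.7 → max 1.9
Sorghum regrets: 1.3, 1.0, 0.0, 0.9 → max 1.3
Barley regrets: 0.0, 0.0, 1.7, 1.8 → max 1.8
Smallest max regret = 0.8 → Corn.

Corn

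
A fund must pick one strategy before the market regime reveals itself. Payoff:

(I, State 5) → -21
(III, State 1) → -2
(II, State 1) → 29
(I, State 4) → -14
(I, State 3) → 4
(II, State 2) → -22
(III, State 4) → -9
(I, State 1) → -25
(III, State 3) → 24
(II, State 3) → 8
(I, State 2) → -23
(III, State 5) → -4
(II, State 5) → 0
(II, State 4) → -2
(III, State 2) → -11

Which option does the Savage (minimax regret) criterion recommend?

Column bests: State 1=29, State 2=-11, State 3=24, State 4=-2, State 5=0.
I regrets: 54, 12, 20, 12, 21 → max 54
II regrets: 0, 11, 16, 0, 0 → max 16
III regrets: 31, 0, 0, 7, 4 → max 31
Smallest max regret = 16 → II.

II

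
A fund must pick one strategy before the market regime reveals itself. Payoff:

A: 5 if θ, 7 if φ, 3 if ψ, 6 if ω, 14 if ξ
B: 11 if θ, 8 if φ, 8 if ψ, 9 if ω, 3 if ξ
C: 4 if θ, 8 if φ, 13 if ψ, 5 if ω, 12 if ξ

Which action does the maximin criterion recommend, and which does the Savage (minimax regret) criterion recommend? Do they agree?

Row minima: A=3, B=3, C=4
Best worst-case = 4 → C.
Column bests: θ=11, φ=8, ψ=13, ω=9, ξ=14.
A regrets: 6, 1, 10, 3, 0 → max 10
B regrets: 0, 0, 5, 0, 11 → max 11
C regrets: 7, 0, 0, 4, 2 → max 7
Smallest max regret = 7 → C.

maximin → C; minimax regret → C (agree)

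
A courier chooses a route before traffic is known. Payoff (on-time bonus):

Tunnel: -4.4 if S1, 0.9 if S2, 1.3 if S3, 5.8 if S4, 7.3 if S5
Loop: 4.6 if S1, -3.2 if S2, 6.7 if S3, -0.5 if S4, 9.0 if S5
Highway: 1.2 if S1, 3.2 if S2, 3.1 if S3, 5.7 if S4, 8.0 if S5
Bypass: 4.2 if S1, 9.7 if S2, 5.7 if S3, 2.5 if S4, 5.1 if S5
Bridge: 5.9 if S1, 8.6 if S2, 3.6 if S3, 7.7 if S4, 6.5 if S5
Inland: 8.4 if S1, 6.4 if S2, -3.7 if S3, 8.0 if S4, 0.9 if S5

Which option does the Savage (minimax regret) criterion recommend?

Bridge

Column bests: S1=8.4, S2=9.7, S3=6.7, S4=8.0, S5=9.0.
Tunnel regrets: 12.8, 8.8, 5.4, 2.2, 1.7 → max 12.8
Loop regrets: 3.8, 12.9, 0.0, 8.5, 0.0 → max 12.9
Highway regrets: 7.2, 6.5, 3.6, 2.3, 1.0 → max 7.2
Bypass regrets: 4.2, 0.0, 1.0, 5.5, 3.9 → max 5.5
Bridge regrets: 2.5, 1.1, 3.1, 0.3, 2.5 → max 3.1
Inland regrets: 0.0, 3.3, 10.4, 0.0, 8.1 → max 10.4
Smallest max regret = 3.1 → Bridge.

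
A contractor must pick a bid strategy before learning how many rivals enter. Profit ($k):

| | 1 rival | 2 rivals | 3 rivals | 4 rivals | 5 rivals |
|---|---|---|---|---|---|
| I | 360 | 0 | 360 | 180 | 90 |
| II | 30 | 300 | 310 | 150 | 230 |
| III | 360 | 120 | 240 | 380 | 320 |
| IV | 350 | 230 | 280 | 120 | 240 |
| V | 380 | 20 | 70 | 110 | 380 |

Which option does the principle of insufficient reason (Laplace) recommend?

III

Row averages: I=198, II=204, III=284, IV=244, V=192
Highest average = 284 → III.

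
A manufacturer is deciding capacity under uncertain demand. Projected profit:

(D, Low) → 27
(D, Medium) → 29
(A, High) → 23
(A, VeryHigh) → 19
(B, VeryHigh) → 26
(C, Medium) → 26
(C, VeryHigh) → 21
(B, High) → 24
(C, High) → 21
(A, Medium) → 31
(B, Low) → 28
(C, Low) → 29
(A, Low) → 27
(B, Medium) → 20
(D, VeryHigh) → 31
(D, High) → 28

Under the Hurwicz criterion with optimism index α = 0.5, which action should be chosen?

D

A: 0.5·31 + 0.5·19 = 25
B: 0.5·28 + 0.5·20 = 24
C: 0.5·29 + 0.5·21 = 25
D: 0.5·31 + 0.5·27 = 29
Highest Hurwicz score = 29 → D.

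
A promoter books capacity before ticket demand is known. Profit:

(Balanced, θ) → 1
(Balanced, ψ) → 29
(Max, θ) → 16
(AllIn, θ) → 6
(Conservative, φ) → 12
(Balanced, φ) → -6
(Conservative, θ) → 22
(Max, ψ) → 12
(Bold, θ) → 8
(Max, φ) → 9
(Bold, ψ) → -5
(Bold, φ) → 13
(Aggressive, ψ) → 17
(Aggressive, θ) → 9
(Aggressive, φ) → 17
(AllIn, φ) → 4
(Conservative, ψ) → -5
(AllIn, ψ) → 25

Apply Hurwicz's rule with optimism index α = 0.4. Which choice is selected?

AllIn

Conservative: 0.4·22 + 0.6·(-5) = 5.8
Balanced: 0.4·29 + 0.6·(-6) = 8
Aggressive: 0.4·17 + 0.6·9 = 12.2
Bold: 0.4·13 + 0.6·(-5) = 2.2
AllIn: 0.4·25 + 0.6·4 = 12.4
Max: 0.4·16 + 0.6·9 = 11.8
Highest Hurwicz score = 12.4 → AllIn.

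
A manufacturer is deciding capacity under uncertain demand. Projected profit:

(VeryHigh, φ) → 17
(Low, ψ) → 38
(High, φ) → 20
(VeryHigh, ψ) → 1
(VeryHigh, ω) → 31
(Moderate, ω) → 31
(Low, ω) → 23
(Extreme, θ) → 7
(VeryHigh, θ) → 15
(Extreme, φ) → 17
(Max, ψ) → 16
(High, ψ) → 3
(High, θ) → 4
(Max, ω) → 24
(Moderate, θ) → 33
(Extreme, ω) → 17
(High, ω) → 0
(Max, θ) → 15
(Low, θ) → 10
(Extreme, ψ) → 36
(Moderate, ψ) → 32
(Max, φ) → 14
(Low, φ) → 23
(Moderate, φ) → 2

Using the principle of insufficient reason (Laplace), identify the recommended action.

Row averages: Low=23.5, Moderate=24.5, High=6.75, VeryHigh=16, Extreme=19.25, Max=17.25
Highest average = 24.5 → Moderate.

Moderate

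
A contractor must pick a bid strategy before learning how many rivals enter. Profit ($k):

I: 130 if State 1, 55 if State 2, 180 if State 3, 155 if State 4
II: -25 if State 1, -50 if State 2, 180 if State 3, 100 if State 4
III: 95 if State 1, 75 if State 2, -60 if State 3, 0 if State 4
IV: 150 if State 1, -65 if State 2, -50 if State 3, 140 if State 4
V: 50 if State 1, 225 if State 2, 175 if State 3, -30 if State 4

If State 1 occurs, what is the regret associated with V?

100

Best payoff under State 1 is 150.
Regret = 150 − 50 = 100.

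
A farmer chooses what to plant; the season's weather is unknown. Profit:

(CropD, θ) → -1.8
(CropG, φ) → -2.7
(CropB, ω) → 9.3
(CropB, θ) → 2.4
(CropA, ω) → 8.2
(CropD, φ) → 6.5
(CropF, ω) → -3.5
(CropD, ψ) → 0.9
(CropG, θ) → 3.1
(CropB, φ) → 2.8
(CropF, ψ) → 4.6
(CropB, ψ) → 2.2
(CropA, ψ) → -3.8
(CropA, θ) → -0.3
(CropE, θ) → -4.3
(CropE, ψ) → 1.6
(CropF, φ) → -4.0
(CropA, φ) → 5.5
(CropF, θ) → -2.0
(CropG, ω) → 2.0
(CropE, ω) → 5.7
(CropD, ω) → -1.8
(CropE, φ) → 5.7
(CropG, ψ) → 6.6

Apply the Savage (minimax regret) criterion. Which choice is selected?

CropB

Column bests: θ=3.1, φ=6.5, ψ=6.6, ω=9.3.
CropE regrets: 7.4, 0.8, 5.0, 3.6 → max 7.4
CropA regrets: 3.4, 1.0, 10.4, 1.1 → max 10.4
CropG regrets: 0.0, 9.2, 0.0, 7.3 → max 9.2
CropB regrets: 0.7, 3.7, 4.4, 0.0 → max 4.4
CropD regrets: 4.9, 0.0, 5.7, 11.1 → max 11.1
CropF regrets: 5.1, 10.5, 2.0, 12.8 → max 12.8
Smallest max regret = 4.4 → CropB.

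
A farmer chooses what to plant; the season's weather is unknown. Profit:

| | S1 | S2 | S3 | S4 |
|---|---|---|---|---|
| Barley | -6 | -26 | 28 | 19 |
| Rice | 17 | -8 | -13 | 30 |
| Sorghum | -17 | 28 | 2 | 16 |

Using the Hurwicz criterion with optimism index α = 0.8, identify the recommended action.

Rice

Barley: 0.8·28 + 0.2·(-26) = 17.2
Rice: 0.8·30 + 0.2·(-13) = 21.4
Sorghum: 0.8·28 + 0.2·(-17) = 19
Highest Hurwicz score = 21.4 → Rice.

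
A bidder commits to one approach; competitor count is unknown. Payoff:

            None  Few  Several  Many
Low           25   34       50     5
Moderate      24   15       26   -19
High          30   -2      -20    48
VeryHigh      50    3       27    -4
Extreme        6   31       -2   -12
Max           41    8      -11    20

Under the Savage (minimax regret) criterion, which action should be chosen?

Column bests: None=50, Few=34, Several=50, Many=48.
Low regrets: 25, 0, 0, 43 → max 43
Moderate regrets: 26, 19, 24, 67 → max 67
High regrets: 20, 36, 70, 0 → max 70
VeryHigh regrets: 0, 31, 23, 52 → max 52
Extreme regrets: 44, 3, 52, 60 → max 60
Max regrets: 9, 26, 61, 28 → max 61
Smallest max regret = 43 → Low.

Low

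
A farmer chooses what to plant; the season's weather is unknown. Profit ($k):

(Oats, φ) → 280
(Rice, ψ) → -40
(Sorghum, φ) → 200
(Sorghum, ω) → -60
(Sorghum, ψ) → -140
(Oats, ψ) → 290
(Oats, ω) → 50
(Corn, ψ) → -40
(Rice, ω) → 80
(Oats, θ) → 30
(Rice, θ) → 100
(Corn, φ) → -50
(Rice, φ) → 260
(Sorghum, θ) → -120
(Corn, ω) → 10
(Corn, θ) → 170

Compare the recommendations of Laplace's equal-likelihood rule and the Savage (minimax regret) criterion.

laplace → Oats; minimax regret → Oats (agree)

Row averages: Corn=22.5, Oats=162.5, Rice=100, Sorghum=-30
Highest average = 162.5 → Oats.
Column bests: θ=170, φ=280, ψ=290, ω=80.
Corn regrets: 0, 330, 330, 70 → max 330
Oats regrets: 140, 0, 0, 30 → max 140
Rice regrets: 70, 20, 330, 0 → max 330
Sorghum regrets: 290, 80, 430, 140 → max 430
Smallest max regret = 140 → Oats.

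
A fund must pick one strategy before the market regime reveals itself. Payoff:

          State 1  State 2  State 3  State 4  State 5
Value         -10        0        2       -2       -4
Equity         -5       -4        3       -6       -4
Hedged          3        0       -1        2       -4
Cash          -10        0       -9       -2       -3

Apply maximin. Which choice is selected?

Row minima: Value=-10, Equity=-6, Hedged=-4, Cash=-10
Best worst-case = -4 → Hedged.

Hedged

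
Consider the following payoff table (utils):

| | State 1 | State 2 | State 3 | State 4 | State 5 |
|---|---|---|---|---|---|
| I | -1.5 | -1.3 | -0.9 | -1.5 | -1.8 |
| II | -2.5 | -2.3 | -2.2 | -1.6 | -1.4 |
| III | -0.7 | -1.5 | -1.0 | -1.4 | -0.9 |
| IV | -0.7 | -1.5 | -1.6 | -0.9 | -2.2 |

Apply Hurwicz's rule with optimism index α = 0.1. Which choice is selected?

I: 0.1·(-0.9) + 0.9·(-1.8) = -1.71
II: 0.1·(-1.4) + 0.9·(-2.5) = -2.39
III: 0.1·(-0.7) + 0.9·(-1.5) = -1.42
IV: 0.1·(-0.7) + 0.9·(-2.2) = -2.05
Highest Hurwicz score = -1.42 → III.

III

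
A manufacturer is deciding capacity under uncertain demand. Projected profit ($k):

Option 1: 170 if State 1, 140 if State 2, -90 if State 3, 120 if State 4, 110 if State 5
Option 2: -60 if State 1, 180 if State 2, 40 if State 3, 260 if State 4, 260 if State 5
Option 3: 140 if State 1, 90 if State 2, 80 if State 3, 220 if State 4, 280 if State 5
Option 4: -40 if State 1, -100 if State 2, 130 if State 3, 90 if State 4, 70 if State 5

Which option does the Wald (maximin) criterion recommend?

Row minima: Option 1=-90, Option 2=-60, Option 3=80, Option 4=-100
Best worst-case = 80 → Option 3.

Option 3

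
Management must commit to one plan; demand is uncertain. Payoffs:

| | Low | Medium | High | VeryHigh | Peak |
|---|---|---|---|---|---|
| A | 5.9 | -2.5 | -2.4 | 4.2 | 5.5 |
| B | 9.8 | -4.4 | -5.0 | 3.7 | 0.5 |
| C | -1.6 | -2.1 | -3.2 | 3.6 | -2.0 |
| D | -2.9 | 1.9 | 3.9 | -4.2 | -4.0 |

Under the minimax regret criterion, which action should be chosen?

A

Column bests: Low=9.8, Medium=1.9, High=3.9, VeryHigh=4.2, Peak=5.5.
A regrets: 3.9, 4.4, 6.3, 0.0, 0.0 → max 6.3
B regrets: 0.0, 6.3, 8.9, 0.5, 5.0 → max 8.9
C regrets: 11.4, 4.0, 7.1, 0.6, 7.5 → max 11.4
D regrets: 12.7, 0.0, 0.0, 8.4, 9.5 → max 12.7
Smallest max regret = 6.3 → A.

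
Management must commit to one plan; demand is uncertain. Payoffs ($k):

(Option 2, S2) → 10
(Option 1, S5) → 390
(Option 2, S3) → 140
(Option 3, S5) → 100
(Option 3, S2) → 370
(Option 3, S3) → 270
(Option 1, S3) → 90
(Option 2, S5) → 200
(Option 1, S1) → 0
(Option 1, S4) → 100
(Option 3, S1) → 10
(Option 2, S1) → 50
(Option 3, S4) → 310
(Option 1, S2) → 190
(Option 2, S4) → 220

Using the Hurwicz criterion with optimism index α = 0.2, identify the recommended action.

Option 3

Option 1: 0.2·390 + 0.8·0 = 78
Option 2: 0.2·220 + 0.8·10 = 52
Option 3: 0.2·370 + 0.8·10 = 82
Highest Hurwicz score = 82 → Option 3.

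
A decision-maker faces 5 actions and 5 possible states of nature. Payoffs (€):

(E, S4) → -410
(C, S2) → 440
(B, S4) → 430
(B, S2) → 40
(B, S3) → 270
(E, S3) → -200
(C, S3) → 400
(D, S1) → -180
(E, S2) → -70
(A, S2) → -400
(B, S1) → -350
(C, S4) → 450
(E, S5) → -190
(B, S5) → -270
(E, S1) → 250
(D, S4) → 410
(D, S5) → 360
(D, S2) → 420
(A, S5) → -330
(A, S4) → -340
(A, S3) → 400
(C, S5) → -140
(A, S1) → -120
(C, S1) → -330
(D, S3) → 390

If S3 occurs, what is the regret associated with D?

Best payoff under S3 is 400.
Regret = 400 − 390 = 10.

10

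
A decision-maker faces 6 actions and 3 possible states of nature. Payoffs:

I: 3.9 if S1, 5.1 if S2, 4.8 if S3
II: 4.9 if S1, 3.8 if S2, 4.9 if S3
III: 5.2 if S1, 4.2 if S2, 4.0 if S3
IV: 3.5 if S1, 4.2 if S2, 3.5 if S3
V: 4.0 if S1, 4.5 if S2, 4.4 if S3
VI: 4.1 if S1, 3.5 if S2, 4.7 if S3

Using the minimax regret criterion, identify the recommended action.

Column bests: S1=5.2, S2=5.1, S3=4.9.
I regrets: 1.3, 0.0, 0.1 → max 1.3
II regrets: 0.3, 1.3, 0.0 → max 1.3
III regrets: 0.0, 0.9, 0.9 → max 0.9
IV regrets: 1.7, 0.9, 1.4 → max 1.7
V regrets: 1.2, 0.6, 0.5 → max 1.2
VI regrets: 1.1, 1.6, 0.2 → max 1.6
Smallest max regret = 0.9 → III.

III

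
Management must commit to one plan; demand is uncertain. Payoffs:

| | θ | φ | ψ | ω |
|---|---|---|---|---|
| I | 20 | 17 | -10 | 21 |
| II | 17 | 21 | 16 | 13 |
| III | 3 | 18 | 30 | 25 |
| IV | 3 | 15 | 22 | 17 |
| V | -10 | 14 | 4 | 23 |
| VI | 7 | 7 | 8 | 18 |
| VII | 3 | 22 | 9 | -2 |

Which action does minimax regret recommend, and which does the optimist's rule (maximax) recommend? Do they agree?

minimax regret → II; maximax → III (disagree)

Column bests: θ=20, φ=22, ψ=30, ω=25.
I regrets: 0, 5, 40, 4 → max 40
II regrets: 3, 1, 14, 12 → max 14
III regrets: 17, 4, 0, 0 → max 17
IV regrets: 17, 7, 8, 8 → max 17
V regrets: 30, 8, 26, 2 → max 30
VI regrets: 13, 15, 22, 7 → max 22
VII regrets: 17, 0, 21, 27 → max 27
Smallest max regret = 14 → II.
Row maxima: I=21, II=21, III=30, IV=22, V=23, VI=18, VII=22
Best best-case = 30 → III.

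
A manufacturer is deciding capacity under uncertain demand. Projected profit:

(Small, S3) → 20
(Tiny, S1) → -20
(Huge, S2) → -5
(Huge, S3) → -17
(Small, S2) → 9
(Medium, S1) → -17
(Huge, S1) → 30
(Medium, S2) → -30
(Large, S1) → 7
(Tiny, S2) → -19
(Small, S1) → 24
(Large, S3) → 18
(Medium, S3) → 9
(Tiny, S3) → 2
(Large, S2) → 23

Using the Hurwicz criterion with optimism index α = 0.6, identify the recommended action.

Tiny: 0.6·2 + 0.4·(-20) = -6.8
Small: 0.6·24 + 0.4·9 = 18
Medium: 0.6·9 + 0.4·(-30) = -6.6
Large: 0.6·23 + 0.4·7 = 16.6
Huge: 0.6·30 + 0.4·(-17) = 11.2
Highest Hurwicz score = 18 → Small.

Small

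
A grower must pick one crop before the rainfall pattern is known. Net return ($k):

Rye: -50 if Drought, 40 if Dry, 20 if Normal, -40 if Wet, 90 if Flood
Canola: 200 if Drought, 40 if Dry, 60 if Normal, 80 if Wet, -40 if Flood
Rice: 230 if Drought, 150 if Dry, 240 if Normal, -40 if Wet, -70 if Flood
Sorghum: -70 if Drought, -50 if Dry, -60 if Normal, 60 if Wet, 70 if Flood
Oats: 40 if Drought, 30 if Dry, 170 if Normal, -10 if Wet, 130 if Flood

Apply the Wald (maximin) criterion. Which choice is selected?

Oats

Row minima: Rye=-50, Canola=-40, Rice=-70, Sorghum=-70, Oats=-10
Best worst-case = -10 → Oats.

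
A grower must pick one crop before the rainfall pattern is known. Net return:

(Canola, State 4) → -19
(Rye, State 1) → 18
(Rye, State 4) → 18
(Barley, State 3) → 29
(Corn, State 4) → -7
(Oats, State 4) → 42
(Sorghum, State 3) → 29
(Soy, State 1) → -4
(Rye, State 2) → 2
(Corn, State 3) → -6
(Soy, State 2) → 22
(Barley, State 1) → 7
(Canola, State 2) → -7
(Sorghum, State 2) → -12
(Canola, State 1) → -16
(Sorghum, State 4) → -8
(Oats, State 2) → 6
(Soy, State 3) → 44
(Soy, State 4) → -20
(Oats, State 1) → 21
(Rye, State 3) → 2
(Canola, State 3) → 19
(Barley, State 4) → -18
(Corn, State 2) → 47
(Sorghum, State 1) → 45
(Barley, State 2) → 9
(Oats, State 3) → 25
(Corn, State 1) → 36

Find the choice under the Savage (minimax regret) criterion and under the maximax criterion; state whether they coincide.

Column bests: State 1=45, State 2=47, State 3=44, State 4=42.
Rye regrets: 27, 45, 42, 24 → max 45
Canola regrets: 61, 54, 25, 61 → max 61
Soy regrets: 49, 25, 0, 62 → max 62
Oats regrets: 24, 41, 19, 0 → max 41
Sorghum regrets: 0, 59, 15, 50 → max 59
Corn regrets: 9, 0, 50, 49 → max 50
Barley regrets: 38, 38, 15, 60 → max 60
Smallest max regret = 41 → Oats.
Row maxima: Rye=18, Canola=19, Soy=44, Oats=42, Sorghum=45, Corn=47, Barley=29
Best best-case = 47 → Corn.

minimax regret → Oats; maximax → Corn (disagree)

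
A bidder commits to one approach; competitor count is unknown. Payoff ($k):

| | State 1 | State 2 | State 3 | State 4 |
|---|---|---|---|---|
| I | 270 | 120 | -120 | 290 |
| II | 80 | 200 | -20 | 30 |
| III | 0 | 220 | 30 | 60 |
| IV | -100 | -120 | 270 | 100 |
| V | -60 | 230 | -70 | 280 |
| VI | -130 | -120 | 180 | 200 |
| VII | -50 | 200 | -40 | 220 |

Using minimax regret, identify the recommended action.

III

Column bests: State 1=270, State 2=230, State 3=270, State 4=290.
I regrets: 0, 110, 390, 0 → max 390
II regrets: 190, 30, 290, 260 → max 290
III regrets: 270, 10, 240, 230 → max 270
IV regrets: 370, 350, 0, 190 → max 370
V regrets: 330, 0, 340, 10 → max 340
VI regrets: 400, 350, 90, 90 → max 400
VII regrets: 320, 30, 310, 70 → max 320
Smallest max regret = 270 → III.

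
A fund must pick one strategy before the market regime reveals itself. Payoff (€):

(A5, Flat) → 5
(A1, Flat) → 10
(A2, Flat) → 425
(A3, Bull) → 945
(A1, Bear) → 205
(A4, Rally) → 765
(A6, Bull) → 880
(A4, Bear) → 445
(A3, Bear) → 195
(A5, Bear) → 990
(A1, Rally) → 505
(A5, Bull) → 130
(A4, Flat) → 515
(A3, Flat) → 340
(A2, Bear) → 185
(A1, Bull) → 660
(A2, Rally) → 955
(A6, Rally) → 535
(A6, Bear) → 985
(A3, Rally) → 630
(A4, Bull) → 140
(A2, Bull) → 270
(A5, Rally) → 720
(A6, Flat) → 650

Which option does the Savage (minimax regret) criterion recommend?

A6

Column bests: Bear=990, Flat=650, Bull=945, Rally=955.
A1 regrets: 785, 640, 285, 450 → max 785
A2 regrets: 805, 225, 675, 0 → max 805
A3 regrets: 795, 310, 0, 325 → max 795
A4 regrets: 545, 135, 805, 190 → max 805
A5 regrets: 0, 645, 815, 235 → max 815
A6 regrets: 5, 0, 65, 420 → max 420
Smallest max regret = 420 → A6.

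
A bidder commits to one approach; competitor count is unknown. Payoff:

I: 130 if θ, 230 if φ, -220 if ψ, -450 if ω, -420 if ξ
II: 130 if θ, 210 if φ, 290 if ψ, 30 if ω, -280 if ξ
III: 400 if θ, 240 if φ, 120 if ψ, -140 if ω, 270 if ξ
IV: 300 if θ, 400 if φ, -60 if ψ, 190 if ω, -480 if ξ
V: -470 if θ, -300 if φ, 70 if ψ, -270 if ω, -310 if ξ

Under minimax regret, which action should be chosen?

III

Column bests: θ=400, φ=400, ψ=290, ω=190, ξ=270.
I regrets: 270, 170, 510, 640, 690 → max 690
II regrets: 270, 190, 0, 160, 550 → max 550
III regrets: 0, 160, 170, 330, 0 → max 330
IV regrets: 100, 0, 350, 0, 750 → max 750
V regrets: 870, 700, 220, 460, 580 → max 870
Smallest max regret = 330 → III.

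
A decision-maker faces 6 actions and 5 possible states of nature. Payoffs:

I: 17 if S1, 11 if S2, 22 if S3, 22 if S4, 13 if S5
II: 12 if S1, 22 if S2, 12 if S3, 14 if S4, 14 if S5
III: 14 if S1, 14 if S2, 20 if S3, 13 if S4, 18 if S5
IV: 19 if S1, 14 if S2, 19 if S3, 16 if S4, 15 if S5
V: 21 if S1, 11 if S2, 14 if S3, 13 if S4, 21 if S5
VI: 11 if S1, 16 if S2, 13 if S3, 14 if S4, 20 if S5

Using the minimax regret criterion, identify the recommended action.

Column bests: S1=21, S2=22, S3=22, S4=22, S5=21.
I regrets: 4, 11, 0, 0, 8 → max 11
II regrets: 9, 0, 10, 8, 7 → max 10
III regrets: 7, 8, 2, 9, 3 → max 9
IV regrets: 2, 8, 3, 6, 6 → max 8
V regrets: 0, 11, 8, 9, 0 → max 11
VI regrets: 10, 6, 9, 8, 1 → max 10
Smallest max regret = 8 → IV.

IV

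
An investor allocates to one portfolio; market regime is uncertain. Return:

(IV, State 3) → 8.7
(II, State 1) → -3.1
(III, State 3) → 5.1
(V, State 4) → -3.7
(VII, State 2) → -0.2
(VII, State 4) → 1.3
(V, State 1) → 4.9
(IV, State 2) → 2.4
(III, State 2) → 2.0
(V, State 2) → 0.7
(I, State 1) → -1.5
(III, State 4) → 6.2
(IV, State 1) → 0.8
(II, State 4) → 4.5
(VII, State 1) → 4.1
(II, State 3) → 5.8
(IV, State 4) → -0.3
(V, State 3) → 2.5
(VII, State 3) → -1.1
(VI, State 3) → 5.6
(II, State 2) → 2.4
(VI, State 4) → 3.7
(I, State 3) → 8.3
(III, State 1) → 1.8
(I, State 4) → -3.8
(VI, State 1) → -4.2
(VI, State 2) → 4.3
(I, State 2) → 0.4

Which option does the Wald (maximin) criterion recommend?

III

Row minima: I=-3.8, II=-3.1, III=1.8, IV=-0.3, V=-3.7, VI=-4.2, VII=-1.1
Best worst-case = 1.8 → III.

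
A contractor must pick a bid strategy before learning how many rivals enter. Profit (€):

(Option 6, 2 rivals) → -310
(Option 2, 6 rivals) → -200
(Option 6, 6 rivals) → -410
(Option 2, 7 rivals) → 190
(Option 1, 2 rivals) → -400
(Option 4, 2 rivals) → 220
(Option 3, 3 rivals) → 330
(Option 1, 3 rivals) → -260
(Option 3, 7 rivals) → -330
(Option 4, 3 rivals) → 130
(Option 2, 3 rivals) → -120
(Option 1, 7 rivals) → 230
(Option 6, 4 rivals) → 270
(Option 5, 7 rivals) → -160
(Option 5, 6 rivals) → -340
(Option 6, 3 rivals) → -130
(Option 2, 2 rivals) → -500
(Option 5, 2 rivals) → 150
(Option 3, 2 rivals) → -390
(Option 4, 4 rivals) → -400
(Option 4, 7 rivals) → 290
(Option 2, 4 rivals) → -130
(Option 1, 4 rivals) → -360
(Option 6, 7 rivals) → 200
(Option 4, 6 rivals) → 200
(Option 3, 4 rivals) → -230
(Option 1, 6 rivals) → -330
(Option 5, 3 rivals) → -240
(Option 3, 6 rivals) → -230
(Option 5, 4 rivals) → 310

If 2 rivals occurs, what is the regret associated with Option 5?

Best payoff under 2 rivals is 220.
Regret = 220 − 150 = 70.

70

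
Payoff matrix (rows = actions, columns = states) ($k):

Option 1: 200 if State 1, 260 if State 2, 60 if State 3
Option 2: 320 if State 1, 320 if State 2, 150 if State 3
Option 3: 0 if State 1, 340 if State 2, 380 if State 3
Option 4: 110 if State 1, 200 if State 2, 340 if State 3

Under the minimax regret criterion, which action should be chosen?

Option 4

Column bests: State 1=320, State 2=340, State 3=380.
Option 1 regrets: 120, 80, 320 → max 320
Option 2 regrets: 0, 20, 230 → max 230
Option 3 regrets: 320, 0, 0 → max 320
Option 4 regrets: 210, 140, 40 → max 210
Smallest max regret = 210 → Option 4.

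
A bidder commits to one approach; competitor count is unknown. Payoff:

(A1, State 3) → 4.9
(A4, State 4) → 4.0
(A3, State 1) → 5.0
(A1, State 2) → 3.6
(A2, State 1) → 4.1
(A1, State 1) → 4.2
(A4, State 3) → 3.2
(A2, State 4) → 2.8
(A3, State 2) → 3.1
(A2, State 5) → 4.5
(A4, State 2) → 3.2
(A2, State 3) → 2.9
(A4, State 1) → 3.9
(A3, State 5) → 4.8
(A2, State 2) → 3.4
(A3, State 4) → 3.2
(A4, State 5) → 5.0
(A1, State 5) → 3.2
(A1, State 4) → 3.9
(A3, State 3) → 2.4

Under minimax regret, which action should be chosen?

A4

Column bests: State 1=5.0, State 2=3.6, State 3=4.9, State 4=4.0, State 5=5.0.
A1 regrets: 0.8, 0.0, 0.0, 0.1, 1.8 → max 1.8
A2 regrets: 0.9, 0.2, 2.0, 1.2, 0.5 → max 2.0
A3 regrets: 0.0, 0.5, 2.5, 0.8, 0.2 → max 2.5
A4 regrets: 1.1, 0.4, 1.7, 0.0, 0.0 → max 1.7
Smallest max regret = 1.7 → A4.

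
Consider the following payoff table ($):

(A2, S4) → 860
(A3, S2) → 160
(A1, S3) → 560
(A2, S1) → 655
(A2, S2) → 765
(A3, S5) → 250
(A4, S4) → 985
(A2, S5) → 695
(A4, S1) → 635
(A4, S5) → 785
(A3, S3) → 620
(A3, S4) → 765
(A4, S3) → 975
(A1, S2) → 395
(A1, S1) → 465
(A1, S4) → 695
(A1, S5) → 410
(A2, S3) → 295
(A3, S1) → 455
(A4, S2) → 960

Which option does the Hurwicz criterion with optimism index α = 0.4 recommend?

A1: 0.4·695 + 0.6·395 = 515
A2: 0.4·860 + 0.6·295 = 521
A3: 0.4·765 + 0.6·160 = 402
A4: 0.4·985 + 0.6·635 = 775
Highest Hurwicz score = 775 → A4.

A4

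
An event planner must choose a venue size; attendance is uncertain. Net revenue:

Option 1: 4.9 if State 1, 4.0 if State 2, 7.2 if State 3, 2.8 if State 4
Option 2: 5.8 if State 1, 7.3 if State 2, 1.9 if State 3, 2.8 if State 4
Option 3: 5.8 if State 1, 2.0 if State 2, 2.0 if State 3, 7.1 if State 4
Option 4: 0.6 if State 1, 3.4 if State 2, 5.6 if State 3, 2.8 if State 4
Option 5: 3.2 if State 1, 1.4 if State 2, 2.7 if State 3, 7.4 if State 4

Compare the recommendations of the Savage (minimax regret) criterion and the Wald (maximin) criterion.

Column bests: State 1=5.8, State 2=7.3, State 3=7.2, State 4=7.4.
Option 1 regrets: 0.9, 3.3, 0.0, 4.6 → max 4.6
Option 2 regrets: 0.0, 0.0, 5.3, 4.6 → max 5.3
Option 3 regrets: 0.0, 5.3, 5.2, 0.3 → max 5.3
Option 4 regrets: 5.2, 3.9, 1.6, 4.6 → max 5.2
Option 5 regrets: 2.6, 5.9, 4.5, 0.0 → max 5.9
Smallest max regret = 4.6 → Option 1.
Row minima: Option 1=2.8, Option 2=1.9, Option 3=2.0, Option 4=0.6, Option 5=1.4
Best worst-case = 2.8 → Option 1.

minimax regret → Option 1; maximin → Option 1 (agree)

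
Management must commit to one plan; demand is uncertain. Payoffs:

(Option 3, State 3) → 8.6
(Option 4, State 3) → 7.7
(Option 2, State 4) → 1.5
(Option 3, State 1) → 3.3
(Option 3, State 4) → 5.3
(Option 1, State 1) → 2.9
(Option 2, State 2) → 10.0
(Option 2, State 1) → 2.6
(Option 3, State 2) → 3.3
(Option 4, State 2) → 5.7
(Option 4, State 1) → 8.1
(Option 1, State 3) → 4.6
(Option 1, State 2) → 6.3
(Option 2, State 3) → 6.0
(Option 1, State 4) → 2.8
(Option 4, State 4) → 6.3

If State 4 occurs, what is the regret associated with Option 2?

Best payoff under State 4 is 6.3.
Regret = 6.3 − 1.5 = 4.8.

4.8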